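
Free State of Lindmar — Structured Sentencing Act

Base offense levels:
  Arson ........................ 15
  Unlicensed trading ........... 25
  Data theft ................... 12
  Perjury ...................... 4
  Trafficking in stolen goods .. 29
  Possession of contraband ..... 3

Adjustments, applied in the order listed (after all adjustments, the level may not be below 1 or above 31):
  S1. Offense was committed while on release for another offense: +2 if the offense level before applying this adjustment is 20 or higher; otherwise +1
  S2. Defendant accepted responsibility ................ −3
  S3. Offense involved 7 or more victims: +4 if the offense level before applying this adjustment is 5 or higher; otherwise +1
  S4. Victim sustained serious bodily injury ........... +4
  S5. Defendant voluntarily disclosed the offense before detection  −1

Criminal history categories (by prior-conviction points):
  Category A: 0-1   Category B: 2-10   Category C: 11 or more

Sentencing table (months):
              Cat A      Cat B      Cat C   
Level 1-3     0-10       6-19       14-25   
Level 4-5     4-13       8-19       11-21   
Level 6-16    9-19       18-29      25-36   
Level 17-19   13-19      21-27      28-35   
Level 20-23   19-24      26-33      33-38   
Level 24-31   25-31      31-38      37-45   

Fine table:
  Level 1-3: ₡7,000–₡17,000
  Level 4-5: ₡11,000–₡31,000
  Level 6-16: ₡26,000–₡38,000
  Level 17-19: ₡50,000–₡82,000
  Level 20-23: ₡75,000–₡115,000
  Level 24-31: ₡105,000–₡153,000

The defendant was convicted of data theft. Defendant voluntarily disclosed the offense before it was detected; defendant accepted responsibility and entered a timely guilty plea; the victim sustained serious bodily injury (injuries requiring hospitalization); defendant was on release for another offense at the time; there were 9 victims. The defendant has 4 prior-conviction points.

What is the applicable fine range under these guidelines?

Base offense level for data theft: 12.
S1 applies (level before this adjustment is 12 < 20, so +1): 12 + 1 = 13.
S2 applies: 13 − 3 = 10.
S3 applies (level before this adjustment is 10 ≥ 5, so +4): 10 + 4 = 14.
S4 applies: 14 + 4 = 18.
S5 applies: 18 − 1 = 17.
Final offense level: 17.
Level 17 falls in the 17-19 band.
Fine table: Level 17-19 → ₡50,000–₡82,000.

₡50,000–₡82,000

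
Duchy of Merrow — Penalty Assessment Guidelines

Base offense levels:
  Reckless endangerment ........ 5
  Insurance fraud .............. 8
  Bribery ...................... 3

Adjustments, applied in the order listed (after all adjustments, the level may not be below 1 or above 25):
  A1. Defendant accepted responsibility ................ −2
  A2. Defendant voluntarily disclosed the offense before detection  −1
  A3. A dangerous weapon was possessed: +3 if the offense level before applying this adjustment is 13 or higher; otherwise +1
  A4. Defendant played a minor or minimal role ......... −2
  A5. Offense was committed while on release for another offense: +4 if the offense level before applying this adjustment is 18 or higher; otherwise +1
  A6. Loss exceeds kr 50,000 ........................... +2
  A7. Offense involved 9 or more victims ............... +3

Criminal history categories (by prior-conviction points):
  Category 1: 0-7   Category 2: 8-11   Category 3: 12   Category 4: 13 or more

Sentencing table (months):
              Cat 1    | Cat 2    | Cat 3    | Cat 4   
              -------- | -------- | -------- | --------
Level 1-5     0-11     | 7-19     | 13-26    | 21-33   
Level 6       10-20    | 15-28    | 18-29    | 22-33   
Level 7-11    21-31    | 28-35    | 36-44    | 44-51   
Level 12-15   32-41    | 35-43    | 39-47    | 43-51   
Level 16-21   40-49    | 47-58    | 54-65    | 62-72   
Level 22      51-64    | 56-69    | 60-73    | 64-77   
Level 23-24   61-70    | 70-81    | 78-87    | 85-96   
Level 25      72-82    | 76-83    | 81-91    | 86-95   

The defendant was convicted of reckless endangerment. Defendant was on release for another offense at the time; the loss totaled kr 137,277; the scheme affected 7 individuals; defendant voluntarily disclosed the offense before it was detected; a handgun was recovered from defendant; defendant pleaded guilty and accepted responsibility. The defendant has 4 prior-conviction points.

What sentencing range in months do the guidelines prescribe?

10-20 months

Base offense level for reckless endangerment: 5.
A1 applies: 5 − 2 = 3.
A2 applies: 3 − 1 = 2.
A3 applies (level before this adjustment is 2 < 13, so +1): 2 + 1 = 3.
A4 does not apply.
A5 applies (level before this adjustment is 3 < 18, so +1): 3 + 1 = 4.
A6 applies: 4 + 2 = 6.
A7 does not apply.
Final offense level: 6.
Criminal history: 4 prior points → Category 1 (0-7).
Level 6 falls in the 6 band.
Grid: Level 6 × Category 1 = 10-20 months.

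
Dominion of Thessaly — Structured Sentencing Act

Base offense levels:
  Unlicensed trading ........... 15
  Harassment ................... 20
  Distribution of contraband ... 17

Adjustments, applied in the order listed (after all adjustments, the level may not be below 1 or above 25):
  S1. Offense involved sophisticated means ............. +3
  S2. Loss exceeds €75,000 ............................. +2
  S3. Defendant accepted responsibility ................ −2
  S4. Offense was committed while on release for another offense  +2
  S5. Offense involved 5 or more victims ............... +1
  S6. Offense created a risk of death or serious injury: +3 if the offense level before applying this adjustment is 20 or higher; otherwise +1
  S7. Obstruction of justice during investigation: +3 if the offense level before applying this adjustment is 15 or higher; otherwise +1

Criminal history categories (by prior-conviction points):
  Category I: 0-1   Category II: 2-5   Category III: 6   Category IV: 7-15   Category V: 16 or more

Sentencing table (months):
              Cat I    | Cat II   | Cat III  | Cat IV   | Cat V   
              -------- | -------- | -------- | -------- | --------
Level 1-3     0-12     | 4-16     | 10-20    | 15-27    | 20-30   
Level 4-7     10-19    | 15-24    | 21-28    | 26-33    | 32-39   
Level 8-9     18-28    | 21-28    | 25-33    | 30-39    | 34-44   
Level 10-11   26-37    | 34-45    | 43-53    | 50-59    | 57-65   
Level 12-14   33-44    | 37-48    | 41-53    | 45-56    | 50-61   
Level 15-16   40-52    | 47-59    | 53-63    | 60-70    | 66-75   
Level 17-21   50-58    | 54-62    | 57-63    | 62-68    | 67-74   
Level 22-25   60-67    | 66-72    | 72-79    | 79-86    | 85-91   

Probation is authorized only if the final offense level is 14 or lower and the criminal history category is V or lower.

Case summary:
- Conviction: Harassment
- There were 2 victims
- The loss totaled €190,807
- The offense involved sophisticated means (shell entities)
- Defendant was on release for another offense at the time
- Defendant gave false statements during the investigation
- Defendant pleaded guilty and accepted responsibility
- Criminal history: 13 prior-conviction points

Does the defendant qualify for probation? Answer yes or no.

No

Base offense level for harassment: 20.
S1 applies: 20 + 3 = 23.
S2 applies: 23 + 2 = 25.
S3 applies: 25 − 2 = 23.
S4 applies: 23 + 2 = 25.
S6 does not apply.
S7 applies (level before this adjustment is 25 ≥ 15, so +3): 25 + 3 = 28.
Level 28 exceeds the maximum of 25; capped at 25.
Final offense level: 25.
Criminal history: 13 prior points → Category IV (7-15).
Level 25 falls in the 22-25 band.
Grid: Level 22-25 × Category IV = 79-86 months.
Probation check: level 25 > 14 and category IV ≤ V → not eligible.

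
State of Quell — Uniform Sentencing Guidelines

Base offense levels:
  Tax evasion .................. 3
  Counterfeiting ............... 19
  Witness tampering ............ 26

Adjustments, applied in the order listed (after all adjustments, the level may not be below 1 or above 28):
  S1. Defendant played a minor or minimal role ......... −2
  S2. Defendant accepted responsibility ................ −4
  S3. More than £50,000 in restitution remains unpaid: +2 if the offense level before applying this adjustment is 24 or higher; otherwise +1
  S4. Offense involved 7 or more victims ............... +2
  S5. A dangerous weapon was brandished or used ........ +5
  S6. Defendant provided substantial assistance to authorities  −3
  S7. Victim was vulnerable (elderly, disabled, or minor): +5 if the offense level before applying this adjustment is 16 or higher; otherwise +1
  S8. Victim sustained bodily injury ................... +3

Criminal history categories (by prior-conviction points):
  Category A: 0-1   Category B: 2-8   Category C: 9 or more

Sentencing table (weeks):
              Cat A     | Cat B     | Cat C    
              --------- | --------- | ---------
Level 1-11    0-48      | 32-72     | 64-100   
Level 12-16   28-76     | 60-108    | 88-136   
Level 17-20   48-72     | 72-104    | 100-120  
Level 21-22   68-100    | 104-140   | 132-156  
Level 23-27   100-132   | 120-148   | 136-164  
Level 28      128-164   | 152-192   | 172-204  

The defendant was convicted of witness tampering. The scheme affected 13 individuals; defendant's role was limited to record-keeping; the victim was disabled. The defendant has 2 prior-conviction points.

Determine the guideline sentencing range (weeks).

Base offense level for witness tampering: 26.
S1 applies: 26 − 2 = 24.
S3 does not apply.
S4 applies: 24 + 2 = 26.
S5 does not apply.
S6 does not apply.
S7 applies (level before this adjustment is 26 ≥ 16, so +5): 26 + 5 = 31.
S8 does not apply.
Level 31 exceeds the maximum of 28; capped at 28.
Final offense level: 28.
Criminal history: 2 prior points → Category B (2-8).
Level 28 falls in the 28 band.
Grid: Level 28 × Category B = 152-192 weeks.

152-192 weeks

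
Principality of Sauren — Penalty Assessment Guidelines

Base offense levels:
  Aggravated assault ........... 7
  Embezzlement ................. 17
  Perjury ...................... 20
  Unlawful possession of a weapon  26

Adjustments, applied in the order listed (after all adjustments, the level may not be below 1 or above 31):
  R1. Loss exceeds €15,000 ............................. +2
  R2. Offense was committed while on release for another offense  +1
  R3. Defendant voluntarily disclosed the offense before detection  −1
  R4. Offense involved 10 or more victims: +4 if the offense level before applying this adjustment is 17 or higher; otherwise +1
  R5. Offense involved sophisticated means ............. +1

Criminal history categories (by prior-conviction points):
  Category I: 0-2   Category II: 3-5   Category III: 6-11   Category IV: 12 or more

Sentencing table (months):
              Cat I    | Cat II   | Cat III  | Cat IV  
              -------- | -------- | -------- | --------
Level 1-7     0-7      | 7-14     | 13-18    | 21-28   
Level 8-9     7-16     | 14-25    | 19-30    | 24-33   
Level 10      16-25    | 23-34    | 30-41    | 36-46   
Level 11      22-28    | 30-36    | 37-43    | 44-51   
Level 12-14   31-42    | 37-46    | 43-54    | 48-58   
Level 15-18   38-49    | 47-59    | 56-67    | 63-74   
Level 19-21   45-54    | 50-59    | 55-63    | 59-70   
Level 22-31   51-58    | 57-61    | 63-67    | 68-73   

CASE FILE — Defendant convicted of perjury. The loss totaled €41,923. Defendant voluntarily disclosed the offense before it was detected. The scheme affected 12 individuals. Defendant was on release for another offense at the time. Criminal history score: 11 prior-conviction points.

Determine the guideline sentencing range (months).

63-67 months

Base offense level for perjury: 20.
R1 applies: 20 + 2 = 22.
R2 applies: 22 + 1 = 23.
R3 applies: 23 − 1 = 22.
R4 applies (level before this adjustment is 22 ≥ 17, so +4): 22 + 4 = 26.
R5 does not apply.
Final offense level: 26.
Criminal history: 11 prior points → Category III (6-11).
Level 26 falls in the 22-31 band.
Grid: Level 22-31 × Category III = 63-67 months.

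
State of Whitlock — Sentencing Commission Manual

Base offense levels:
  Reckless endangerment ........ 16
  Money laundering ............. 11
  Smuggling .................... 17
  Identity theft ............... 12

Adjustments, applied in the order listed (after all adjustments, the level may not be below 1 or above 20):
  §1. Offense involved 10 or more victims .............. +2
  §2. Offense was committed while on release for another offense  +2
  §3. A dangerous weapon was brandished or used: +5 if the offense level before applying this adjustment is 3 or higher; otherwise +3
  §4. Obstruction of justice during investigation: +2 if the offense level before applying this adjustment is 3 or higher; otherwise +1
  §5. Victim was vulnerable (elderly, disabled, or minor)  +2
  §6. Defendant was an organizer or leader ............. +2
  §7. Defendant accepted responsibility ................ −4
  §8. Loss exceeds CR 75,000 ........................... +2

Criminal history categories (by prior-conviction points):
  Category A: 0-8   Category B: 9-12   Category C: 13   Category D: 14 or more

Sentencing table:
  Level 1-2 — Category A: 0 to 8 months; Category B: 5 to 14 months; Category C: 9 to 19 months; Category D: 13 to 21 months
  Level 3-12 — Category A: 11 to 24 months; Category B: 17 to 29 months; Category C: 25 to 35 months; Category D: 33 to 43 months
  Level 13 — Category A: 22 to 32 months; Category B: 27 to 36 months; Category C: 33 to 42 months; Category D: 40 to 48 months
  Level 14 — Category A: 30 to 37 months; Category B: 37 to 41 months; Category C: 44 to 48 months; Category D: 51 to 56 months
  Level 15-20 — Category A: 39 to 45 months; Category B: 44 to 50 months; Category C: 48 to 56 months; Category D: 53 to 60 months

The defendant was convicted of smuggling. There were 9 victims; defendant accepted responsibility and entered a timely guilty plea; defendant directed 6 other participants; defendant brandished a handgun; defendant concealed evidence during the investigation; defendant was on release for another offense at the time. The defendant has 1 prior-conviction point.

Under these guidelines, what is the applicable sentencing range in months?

39-45 months

Base offense level for smuggling: 17.
§2 applies: 17 + 2 = 19.
§3 applies (level before this adjustment is 19 ≥ 3, so +5): 19 + 5 = 24.
§4 applies (level before this adjustment is 24 ≥ 3, so +2): 24 + 2 = 26.
§6 applies: 26 + 2 = 28.
§7 applies: 28 − 4 = 24.
Level 24 exceeds the maximum of 20; capped at 20.
Final offense level: 20.
Criminal history: 1 prior point → Category A (0-8).
Level 20 falls in the 15-20 band.
Grid: Level 15-20 × Category A = 39-45 months.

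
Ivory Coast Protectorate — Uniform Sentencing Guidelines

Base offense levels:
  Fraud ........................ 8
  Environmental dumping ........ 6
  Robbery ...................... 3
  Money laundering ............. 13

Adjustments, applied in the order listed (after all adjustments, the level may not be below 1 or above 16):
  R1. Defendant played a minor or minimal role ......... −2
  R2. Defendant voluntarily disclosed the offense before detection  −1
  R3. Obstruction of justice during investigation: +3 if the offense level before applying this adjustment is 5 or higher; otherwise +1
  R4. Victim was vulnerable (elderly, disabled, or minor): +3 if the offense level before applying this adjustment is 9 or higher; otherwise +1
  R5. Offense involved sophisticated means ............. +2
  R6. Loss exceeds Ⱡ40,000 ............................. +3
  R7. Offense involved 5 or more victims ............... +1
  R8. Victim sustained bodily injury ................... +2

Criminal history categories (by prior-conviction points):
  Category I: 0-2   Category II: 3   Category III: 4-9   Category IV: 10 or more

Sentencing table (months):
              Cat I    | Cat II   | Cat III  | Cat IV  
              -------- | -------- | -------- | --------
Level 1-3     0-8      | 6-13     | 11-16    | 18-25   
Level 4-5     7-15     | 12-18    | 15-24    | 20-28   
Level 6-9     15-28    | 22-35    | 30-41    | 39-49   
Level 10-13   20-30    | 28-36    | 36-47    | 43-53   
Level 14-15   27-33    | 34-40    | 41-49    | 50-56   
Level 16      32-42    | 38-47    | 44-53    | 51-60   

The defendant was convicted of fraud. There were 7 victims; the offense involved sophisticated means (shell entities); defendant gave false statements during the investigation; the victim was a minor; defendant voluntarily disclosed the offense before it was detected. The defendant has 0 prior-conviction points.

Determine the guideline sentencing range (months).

32-42 months

Base offense level for fraud: 8.
R2 applies: 8 − 1 = 7.
R3 applies (level before this adjustment is 7 ≥ 5, so +3): 7 + 3 = 10.
R4 applies (level before this adjustment is 10 ≥ 9, so +3): 10 + 3 = 13.
R5 applies: 13 + 2 = 15.
R7 applies: 15 + 1 = 16.
Final offense level: 16.
Criminal history: 0 prior points → Category I (0-2).
Level 16 falls in the 16 band.
Grid: Level 16 × Category I = 32-42 months.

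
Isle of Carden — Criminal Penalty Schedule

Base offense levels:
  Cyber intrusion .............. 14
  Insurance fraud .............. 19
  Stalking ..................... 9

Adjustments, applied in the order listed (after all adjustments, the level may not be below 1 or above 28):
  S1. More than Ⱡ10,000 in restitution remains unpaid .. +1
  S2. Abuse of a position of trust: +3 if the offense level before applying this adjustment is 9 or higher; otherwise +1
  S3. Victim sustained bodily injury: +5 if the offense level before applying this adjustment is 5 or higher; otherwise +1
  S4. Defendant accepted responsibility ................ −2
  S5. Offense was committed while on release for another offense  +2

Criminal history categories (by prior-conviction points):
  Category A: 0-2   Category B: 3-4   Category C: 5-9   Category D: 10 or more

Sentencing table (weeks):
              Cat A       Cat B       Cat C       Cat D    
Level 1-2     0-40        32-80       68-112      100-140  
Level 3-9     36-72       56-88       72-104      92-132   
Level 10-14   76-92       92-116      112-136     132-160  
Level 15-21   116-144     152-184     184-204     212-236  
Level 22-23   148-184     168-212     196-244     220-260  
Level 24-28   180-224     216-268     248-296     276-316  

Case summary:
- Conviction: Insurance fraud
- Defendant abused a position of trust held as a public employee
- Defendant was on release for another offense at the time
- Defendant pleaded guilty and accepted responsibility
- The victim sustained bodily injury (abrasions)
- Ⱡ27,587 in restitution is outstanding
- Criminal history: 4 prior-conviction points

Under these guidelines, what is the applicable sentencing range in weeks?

Base offense level for insurance fraud: 19.
S1 applies: 19 + 1 = 20.
S2 applies (level before this adjustment is 20 ≥ 9, so +3): 20 + 3 = 23.
S3 applies (level before this adjustment is 23 ≥ 5, so +5): 23 + 5 = 28.
S4 applies: 28 − 2 = 26.
S5 applies: 26 + 2 = 28.
Final offense level: 28.
Criminal history: 4 prior points → Category B (3-4).
Level 28 falls in the 24-28 band.
Grid: Level 24-28 × Category B = 216-268 weeks.

216-268 weeks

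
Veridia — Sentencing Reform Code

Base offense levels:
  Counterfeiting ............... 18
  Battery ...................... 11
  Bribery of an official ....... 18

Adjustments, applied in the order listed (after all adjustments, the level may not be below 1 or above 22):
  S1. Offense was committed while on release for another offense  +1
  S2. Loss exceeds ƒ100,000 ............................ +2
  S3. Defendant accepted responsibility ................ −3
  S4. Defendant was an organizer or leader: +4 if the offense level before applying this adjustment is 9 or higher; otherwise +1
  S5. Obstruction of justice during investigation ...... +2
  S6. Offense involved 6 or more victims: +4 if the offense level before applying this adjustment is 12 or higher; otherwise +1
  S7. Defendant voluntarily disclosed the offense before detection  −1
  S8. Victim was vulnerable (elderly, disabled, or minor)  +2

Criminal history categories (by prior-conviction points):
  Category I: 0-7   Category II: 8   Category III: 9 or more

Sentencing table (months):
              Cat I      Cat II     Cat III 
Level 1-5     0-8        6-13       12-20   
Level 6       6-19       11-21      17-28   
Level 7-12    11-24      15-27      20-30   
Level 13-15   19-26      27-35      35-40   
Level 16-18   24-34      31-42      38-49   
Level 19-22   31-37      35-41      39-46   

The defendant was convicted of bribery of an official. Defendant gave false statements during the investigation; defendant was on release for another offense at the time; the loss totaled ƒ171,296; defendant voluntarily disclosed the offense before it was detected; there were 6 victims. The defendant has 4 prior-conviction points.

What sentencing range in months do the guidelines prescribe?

Base offense level for bribery of an official: 18.
S1 applies: 18 + 1 = 19.
S2 applies: 19 + 2 = 21.
S5 applies: 21 + 2 = 23.
S6 applies (level before this adjustment is 23 ≥ 12, so +4): 23 + 4 = 27.
S7 applies: 27 − 1 = 26.
Level 26 exceeds the maximum of 22; capped at 22.
Final offense level: 22.
Criminal history: 4 prior points → Category I (0-7).
Level 22 falls in the 19-22 band.
Grid: Level 19-22 × Category I = 31-37 months.

31-37 months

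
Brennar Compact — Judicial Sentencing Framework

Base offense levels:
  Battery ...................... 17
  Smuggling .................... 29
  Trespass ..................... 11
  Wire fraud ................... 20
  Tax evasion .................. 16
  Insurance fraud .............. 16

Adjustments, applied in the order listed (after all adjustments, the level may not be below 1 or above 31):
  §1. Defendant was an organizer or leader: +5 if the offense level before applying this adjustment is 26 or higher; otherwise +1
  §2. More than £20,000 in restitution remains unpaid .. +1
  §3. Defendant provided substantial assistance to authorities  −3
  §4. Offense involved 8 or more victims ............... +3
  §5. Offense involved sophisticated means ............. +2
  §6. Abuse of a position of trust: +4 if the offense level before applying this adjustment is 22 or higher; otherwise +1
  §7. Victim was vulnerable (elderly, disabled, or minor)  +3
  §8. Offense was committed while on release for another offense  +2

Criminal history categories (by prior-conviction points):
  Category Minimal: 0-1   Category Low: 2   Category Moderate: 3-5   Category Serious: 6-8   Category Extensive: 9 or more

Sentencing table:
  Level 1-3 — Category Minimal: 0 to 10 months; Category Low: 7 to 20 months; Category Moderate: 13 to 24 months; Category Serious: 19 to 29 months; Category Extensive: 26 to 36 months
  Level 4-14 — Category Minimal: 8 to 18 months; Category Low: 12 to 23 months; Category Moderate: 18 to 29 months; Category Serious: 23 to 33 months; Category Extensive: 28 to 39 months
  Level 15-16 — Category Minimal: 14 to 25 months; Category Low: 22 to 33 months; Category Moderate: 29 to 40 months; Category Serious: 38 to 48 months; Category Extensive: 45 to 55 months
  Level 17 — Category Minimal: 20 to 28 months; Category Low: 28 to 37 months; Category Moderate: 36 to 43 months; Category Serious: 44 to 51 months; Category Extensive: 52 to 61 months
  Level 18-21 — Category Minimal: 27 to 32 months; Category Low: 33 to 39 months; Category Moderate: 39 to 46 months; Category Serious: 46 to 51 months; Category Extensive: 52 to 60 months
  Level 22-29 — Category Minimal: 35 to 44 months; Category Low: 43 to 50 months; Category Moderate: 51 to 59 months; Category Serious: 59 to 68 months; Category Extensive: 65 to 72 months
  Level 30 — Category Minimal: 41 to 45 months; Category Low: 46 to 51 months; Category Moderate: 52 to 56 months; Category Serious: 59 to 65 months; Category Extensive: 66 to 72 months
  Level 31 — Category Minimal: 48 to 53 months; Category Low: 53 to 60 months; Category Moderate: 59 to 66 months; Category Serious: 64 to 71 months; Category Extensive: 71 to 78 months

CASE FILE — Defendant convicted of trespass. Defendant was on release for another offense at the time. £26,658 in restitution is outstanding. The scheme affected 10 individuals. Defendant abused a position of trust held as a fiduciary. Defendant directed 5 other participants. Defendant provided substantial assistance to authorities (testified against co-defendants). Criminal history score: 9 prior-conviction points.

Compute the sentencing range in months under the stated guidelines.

45-55 months

Base offense level for trespass: 11.
§1 applies (level before this adjustment is 11 < 26, so +1): 11 + 1 = 12.
§2 applies: 12 + 1 = 13.
§3 applies: 13 − 3 = 10.
§4 applies: 10 + 3 = 13.
§5 does not apply.
§6 applies (level before this adjustment is 13 < 22, so +1): 13 + 1 = 14.
§8 applies: 14 + 2 = 16.
Final offense level: 16.
Criminal history: 9 prior points → Category Extensive (9+).
Level 16 falls in the 15-16 band.
Grid: Level 15-16 × Category Extensive = 45-55 months.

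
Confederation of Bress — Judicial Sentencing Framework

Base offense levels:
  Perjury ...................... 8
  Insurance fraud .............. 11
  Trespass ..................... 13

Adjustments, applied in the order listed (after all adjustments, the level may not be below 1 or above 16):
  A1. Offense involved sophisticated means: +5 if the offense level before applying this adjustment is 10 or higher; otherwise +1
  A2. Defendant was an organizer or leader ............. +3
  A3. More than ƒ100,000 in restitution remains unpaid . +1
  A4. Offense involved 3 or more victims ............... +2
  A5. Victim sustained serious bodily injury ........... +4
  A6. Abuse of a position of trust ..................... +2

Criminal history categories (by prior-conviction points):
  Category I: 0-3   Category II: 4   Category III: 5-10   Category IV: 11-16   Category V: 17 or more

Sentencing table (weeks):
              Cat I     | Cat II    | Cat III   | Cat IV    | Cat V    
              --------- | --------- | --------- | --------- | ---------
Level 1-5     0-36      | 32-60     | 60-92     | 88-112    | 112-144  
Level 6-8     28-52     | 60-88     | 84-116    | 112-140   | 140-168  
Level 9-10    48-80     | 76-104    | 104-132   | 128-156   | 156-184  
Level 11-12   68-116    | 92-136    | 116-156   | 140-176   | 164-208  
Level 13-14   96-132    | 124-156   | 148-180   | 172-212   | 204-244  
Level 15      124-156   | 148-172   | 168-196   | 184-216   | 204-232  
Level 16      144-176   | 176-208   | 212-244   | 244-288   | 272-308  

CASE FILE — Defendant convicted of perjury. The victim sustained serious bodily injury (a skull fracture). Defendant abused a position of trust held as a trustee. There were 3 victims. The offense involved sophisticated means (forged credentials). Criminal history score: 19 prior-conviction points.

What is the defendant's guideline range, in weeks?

272-308 weeks

Base offense level for perjury: 8.
A1 applies (level before this adjustment is 8 < 10, so +1): 8 + 1 = 9.
A4 applies: 9 + 2 = 11.
A5 applies: 11 + 4 = 15.
A6 applies: 15 + 2 = 17.
Level 17 exceeds the maximum of 16; capped at 16.
Final offense level: 16.
Criminal history: 19 prior points → Category V (17+).
Level 16 falls in the 16 band.
Grid: Level 16 × Category V = 272-308 weeks.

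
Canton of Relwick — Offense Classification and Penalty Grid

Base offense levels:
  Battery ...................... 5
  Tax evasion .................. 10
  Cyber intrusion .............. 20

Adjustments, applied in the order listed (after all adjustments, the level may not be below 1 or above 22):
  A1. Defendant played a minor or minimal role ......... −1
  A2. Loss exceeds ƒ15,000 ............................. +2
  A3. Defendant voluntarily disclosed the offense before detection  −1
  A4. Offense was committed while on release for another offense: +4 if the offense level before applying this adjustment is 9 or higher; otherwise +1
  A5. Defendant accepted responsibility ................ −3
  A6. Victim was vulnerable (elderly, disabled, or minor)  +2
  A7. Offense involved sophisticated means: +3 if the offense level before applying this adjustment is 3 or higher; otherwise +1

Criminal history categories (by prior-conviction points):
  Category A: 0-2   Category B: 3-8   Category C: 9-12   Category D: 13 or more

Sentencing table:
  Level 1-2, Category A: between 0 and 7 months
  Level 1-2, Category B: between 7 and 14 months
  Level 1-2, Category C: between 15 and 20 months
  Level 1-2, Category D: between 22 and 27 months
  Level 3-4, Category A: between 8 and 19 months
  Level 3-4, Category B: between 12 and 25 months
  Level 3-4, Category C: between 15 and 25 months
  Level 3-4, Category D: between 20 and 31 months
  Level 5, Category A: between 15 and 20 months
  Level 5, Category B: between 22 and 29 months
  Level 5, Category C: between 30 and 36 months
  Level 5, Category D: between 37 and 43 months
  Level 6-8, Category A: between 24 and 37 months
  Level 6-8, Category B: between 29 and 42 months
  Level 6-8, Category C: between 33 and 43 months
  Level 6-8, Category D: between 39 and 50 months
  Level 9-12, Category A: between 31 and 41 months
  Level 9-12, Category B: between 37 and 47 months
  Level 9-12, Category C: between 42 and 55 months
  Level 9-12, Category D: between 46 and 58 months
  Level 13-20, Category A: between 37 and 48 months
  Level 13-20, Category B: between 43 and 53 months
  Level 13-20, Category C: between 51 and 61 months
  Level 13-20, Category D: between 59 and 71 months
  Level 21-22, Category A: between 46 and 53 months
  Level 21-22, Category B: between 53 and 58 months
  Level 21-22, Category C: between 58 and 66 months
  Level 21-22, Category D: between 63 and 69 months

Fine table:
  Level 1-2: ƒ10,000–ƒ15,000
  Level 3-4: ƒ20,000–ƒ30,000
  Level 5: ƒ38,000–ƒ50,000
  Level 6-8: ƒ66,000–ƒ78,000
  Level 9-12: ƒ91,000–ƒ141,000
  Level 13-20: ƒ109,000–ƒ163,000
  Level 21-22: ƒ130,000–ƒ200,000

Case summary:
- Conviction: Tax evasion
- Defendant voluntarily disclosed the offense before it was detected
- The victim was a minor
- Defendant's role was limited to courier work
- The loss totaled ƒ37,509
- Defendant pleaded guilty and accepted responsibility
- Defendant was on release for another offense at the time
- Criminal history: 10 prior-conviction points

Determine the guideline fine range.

ƒ109,000–ƒ163,000

Base offense level for tax evasion: 10.
A1 applies: 10 − 1 = 9.
A2 applies: 9 + 2 = 11.
A3 applies: 11 − 1 = 10.
A4 applies (level before this adjustment is 10 ≥ 9, so +4): 10 + 4 = 14.
A5 applies: 14 − 3 = 11.
A6 applies: 11 + 2 = 13.
A7 does not apply.
Final offense level: 13.
Level 13 falls in the 13-20 band.
Fine table: Level 13-20 → ƒ109,000–ƒ163,000.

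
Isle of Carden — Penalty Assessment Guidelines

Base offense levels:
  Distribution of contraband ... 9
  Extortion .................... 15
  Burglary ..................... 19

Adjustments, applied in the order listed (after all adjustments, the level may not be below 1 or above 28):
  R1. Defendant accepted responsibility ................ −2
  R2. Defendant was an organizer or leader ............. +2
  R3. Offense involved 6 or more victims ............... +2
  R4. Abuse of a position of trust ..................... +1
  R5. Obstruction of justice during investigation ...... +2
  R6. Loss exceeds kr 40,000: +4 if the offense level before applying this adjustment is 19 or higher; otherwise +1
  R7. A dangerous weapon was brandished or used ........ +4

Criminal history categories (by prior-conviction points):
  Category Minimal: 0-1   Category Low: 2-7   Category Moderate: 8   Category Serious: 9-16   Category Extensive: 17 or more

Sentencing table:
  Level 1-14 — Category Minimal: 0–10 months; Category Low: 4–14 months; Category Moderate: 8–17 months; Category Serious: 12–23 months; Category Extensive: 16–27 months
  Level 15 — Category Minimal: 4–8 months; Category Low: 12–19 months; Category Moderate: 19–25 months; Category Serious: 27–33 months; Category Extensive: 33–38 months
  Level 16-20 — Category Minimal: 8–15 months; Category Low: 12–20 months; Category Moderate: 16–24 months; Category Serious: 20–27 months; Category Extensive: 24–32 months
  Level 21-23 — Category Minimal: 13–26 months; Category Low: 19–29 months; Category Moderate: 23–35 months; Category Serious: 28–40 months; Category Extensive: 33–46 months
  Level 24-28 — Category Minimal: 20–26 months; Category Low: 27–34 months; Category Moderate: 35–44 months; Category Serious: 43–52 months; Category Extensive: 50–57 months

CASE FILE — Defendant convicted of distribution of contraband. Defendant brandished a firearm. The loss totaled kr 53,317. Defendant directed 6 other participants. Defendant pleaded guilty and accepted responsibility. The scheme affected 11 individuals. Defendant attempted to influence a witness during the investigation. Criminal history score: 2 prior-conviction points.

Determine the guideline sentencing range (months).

12-20 months

Base offense level for distribution of contraband: 9.
R1 applies: 9 − 2 = 7.
R2 applies: 7 + 2 = 9.
R3 applies: 9 + 2 = 11.
R5 applies: 11 + 2 = 13.
R6 applies (level before this adjustment is 13 < 19, so +1): 13 + 1 = 14.
R7 applies: 14 + 4 = 18.
Final offense level: 18.
Criminal history: 2 prior points → Category Low (2-7).
Level 18 falls in the 16-20 band.
Grid: Level 16-20 × Category Low = 12-20 months.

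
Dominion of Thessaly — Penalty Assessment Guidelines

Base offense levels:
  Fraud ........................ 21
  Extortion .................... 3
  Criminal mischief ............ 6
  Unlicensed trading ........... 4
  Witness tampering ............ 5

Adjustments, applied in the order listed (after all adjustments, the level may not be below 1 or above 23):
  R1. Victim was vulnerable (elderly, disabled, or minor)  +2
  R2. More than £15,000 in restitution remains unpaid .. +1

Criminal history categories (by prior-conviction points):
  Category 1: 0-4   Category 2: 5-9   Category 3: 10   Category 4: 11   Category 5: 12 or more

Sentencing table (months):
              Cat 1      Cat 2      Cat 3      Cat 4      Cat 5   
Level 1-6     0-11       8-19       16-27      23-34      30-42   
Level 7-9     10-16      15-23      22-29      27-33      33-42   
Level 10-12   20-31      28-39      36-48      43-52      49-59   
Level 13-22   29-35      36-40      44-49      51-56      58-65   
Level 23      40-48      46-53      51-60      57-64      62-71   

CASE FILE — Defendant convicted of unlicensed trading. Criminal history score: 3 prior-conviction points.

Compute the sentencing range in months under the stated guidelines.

0-11 months

Base offense level for unlicensed trading: 4.
Final offense level: 4.
Criminal history: 3 prior points → Category 1 (0-4).
Level 4 falls in the 1-6 band.
Grid: Level 1-6 × Category 1 = 0-11 months.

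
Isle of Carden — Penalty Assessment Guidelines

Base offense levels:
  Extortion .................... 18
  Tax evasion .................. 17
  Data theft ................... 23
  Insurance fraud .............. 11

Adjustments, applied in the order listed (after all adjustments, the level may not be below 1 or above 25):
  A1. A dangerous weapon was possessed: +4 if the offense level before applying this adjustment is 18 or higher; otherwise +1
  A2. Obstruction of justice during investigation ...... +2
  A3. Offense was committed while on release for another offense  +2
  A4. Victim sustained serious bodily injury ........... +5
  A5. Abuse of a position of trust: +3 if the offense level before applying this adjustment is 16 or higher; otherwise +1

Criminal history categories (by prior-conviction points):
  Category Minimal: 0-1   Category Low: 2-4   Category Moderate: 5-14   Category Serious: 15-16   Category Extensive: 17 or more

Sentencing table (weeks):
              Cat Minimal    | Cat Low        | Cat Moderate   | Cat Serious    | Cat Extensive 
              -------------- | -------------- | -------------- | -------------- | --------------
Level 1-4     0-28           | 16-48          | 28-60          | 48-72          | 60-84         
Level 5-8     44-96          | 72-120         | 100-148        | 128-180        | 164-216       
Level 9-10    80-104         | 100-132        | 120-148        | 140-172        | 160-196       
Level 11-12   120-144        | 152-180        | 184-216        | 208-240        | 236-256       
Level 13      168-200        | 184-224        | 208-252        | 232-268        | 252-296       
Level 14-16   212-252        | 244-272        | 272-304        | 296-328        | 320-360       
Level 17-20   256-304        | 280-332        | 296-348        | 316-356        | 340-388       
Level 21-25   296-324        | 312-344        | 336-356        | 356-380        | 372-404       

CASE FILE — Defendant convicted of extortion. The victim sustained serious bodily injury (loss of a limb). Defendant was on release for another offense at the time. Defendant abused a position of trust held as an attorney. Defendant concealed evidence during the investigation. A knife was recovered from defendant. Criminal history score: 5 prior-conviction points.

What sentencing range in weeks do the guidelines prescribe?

336-356 weeks

Base offense level for extortion: 18.
A1 applies (level before this adjustment is 18 ≥ 18, so +4): 18 + 4 = 22.
A2 applies: 22 + 2 = 24.
A3 applies: 24 + 2 = 26.
A4 applies: 26 + 5 = 31.
A5 applies (level before this adjustment is 31 ≥ 16, so +3): 31 + 3 = 34.
Level 34 exceeds the maximum of 25; capped at 25.
Final offense level: 25.
Criminal history: 5 prior points → Category Moderate (5-14).
Level 25 falls in the 21-25 band.
Grid: Level 21-25 × Category Moderate = 336-356 weeks.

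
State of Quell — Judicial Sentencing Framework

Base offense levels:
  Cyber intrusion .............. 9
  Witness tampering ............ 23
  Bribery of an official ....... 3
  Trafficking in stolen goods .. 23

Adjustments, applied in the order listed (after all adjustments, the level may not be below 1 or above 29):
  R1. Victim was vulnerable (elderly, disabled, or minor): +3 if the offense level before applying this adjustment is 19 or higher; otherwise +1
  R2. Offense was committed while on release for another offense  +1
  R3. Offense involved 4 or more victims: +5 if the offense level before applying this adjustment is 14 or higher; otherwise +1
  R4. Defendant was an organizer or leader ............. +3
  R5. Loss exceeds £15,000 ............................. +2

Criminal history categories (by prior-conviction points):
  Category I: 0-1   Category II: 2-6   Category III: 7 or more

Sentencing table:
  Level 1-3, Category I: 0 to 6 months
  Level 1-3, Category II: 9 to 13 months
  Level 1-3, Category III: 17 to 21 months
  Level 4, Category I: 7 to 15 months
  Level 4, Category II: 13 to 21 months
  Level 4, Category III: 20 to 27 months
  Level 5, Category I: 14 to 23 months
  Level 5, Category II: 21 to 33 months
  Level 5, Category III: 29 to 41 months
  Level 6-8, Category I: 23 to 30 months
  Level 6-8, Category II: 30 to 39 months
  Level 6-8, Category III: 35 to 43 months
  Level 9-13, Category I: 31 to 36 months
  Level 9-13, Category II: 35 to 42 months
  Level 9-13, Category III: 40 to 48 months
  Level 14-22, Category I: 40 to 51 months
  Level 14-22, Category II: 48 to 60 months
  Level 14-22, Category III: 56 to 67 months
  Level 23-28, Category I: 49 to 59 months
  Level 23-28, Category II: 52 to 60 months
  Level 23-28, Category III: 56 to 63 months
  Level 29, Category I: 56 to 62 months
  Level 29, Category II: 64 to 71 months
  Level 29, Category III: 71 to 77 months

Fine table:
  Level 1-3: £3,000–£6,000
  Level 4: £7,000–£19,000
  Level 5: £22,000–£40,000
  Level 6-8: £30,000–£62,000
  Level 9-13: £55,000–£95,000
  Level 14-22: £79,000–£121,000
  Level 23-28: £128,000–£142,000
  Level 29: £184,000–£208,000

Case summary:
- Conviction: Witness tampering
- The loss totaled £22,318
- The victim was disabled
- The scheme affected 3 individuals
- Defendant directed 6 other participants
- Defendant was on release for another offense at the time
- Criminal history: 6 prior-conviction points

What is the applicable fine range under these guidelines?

£184,000–£208,000

Base offense level for witness tampering: 23.
R1 applies (level before this adjustment is 23 ≥ 19, so +3): 23 + 3 = 26.
R2 applies: 26 + 1 = 27.
R3 does not apply.
R4 applies: 27 + 3 = 30.
R5 applies: 30 + 2 = 32.
Level 32 exceeds the maximum of 29; capped at 29.
Final offense level: 29.
Level 29 falls in the 29 band.
Fine table: Level 29 → £184,000–£208,000.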